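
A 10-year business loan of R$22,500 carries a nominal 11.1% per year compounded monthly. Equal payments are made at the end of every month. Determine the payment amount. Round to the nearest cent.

R$311.21

i = 0.111/12 = 0.00925 per month; n = 10·12 = 120.
Annuity-PV factor = 72.297863; PMT = 22500 / 72.297863 = 311.2125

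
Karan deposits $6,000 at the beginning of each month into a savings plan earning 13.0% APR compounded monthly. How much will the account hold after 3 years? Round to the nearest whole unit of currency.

With 12 periods per year: i = 0.0108333, n = 36.
FV = PMT · [(1+i)^n − 1] / i × (1+i) = 6000 · 44.217234 = 265,303.4062
(Beginning-of-period payments → annuity-due factor ×(1+i).)

$265,303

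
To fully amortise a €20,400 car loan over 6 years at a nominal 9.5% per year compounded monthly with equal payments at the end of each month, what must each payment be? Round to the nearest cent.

Periodic rate i = 0.095/12 = 0.00791667; n = 6 × 12 = 72 periods.
Annuity-PV factor = 54.720488; PMT = 20400 / 54.720488 = 372.8037

€372.80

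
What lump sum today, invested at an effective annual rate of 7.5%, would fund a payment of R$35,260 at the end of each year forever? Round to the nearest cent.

PV = PMT / i = 35260 / 0.075 = 470,133.3333

R$470,133.33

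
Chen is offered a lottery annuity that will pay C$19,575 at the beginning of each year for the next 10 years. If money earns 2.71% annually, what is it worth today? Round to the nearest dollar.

C$174,070

PV = 19575 × [1 − (1+0.0271)^(−10)] / 0.0271 × (1+i) = 19575 × 8.892479 = 174,070.2683
Payments are at the start of each period, so multiply by (1+i).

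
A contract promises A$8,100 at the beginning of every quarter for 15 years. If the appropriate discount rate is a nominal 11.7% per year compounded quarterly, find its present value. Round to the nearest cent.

Periodic rate i = 0.117/4 = 0.02925; n = 15 × 4 = 60 periods.
Annuity factor a(60|0.02925) × (1+i) = 28.948639; PV = 8100 × 28.948639 = 234,483.9792
Payments are at the start of each period, so multiply by (1+i).

A$234,483.98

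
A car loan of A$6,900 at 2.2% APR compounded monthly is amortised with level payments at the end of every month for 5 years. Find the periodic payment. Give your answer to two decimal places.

A$121.55

With 12 periods per year: i = 0.00183333, n = 60.
Annuity-PV factor = 56.768531; PMT = 6900 / 56.768531 = 121.5462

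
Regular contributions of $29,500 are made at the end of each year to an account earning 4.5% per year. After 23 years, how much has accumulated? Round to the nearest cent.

$1,148,642.38

FV = PMT · [(1+i)^n − 1] / i = 29500 · 38.937030 = 1,148,642.3839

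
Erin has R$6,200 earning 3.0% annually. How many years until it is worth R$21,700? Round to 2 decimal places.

n = ln(21700/6200) / ln(1+0.03) = ln(3.50000) / 0.029559 = 42.3821 years

42.38 years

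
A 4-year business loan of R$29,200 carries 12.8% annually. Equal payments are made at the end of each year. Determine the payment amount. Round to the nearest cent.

R$9,776.11

Annuity-PV factor = 2.986874; PMT = 29200 / 2.986874 = 9,776.1060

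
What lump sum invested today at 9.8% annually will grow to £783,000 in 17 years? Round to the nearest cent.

£159,779.84

Discount factor = (1+0.098)^(−17) = 0.204061; PV = 783,000 × 0.204061 = 159,779.8393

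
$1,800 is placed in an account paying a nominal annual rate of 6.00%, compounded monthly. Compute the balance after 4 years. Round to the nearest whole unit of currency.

Periodic rate i = 0.06/12 = 0.005; n = 4 × 12 = 48 periods.
FV = 1,800 × (1 + 0.005)^48 = 2,286.8805

$2,287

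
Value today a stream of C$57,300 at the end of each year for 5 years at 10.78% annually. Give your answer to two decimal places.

C$212,952.15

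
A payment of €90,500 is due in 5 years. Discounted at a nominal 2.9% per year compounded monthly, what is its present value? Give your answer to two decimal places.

€78,298.21

With 12 periods per year: i = 0.00241667, n = 60.
Discount factor = (1+0.00241667)^(−60) = 0.865174; PV = 90,500 × 0.865174 = 78,298.2128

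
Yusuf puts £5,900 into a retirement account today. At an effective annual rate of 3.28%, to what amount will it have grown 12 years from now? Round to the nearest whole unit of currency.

5,900 × (1+0.0328)^12 = 5,900 × 1.472973 = 8,690.5400

£8,691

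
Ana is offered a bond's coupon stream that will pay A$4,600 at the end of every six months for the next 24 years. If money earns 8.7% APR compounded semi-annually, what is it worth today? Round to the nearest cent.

A$92,049.96

With 2 periods per year: i = 0.0435, n = 48.
PV = PMT · [1 − (1+i)^(−n)] / i = 4600 · 20.010860 = 92,049.9575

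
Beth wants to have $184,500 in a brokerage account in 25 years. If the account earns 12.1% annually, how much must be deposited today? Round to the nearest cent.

$10,613.44

PV = 184,500 / (1 + 0.121)^25 = 184,500 / 17.383624 = 10,613.4372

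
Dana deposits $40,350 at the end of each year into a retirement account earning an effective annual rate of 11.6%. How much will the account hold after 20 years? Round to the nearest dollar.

$2,775,856

Accumulation factor s(20|0.116) = 68.794450; FV = 40350 × 68.794450 = 2,775,856.0663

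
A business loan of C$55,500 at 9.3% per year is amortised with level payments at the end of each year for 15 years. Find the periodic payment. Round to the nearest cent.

C$7,007.67

Annuity-PV factor = 7.919897; PMT = 55500 / 7.919897 = 7,007.6672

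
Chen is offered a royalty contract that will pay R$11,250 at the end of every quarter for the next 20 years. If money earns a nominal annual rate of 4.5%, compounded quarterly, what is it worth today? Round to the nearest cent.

R$591,382.25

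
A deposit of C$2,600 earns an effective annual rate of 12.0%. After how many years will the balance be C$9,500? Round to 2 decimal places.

(1+i)^n = 9500/2600 = 3.65385, so n = ln 3.65385 / ln 1.12 = 11.4338 years

11.43 years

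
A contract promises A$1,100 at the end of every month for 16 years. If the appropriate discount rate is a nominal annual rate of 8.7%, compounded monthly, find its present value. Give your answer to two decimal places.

A$113,819.04

With 12 periods per year: i = 0.00725, n = 192.
Annuity factor a(192|0.00725) = 103.471850; PV = 1100 × 103.471850 = 113,819.0355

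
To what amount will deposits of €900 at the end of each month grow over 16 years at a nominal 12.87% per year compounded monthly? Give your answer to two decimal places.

Periodic rate i = 0.1287/12 = 0.010725; n = 16 × 12 = 192 periods.
Accumulation factor s(192|0.010725) = 629.763128; FV = 900 × 629.763128 = 566,786.8156

€566,786.82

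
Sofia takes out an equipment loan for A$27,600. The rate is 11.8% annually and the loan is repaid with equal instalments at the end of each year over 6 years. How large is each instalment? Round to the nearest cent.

A$6,675.05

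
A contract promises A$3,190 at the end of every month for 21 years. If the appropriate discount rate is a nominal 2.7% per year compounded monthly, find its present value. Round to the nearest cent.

A$613,067.03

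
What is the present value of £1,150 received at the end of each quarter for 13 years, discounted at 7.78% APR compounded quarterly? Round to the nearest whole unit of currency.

Periodic rate i = 0.0778/4 = 0.01945; n = 13 × 4 = 52 periods.
PV = 1150 × [1 − (1+0.01945)^(−52)] / 0.01945 = 1150 × 32.531707 = 37,411.4625

£37,411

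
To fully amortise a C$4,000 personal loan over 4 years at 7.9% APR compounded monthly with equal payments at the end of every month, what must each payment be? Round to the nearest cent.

C$97.46

Periodic rate i = 0.079/12 = 0.00658333; n = 4 × 12 = 48 periods.
Annuity-PV factor = 41.040779; PMT = 4000 / 41.040779 = 97.4640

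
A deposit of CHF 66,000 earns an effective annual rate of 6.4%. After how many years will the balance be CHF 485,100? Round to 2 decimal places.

n = ln(485100/66000) / ln(1+0.064) = ln(7.35000) / 0.062035 = 32.1542 years

32.15 years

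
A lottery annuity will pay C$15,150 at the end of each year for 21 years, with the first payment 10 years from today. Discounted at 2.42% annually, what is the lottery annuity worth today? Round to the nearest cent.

PV at t=9 (ordinary 21-year annuity): 15150 × a(21|0.0242) = 15150 × 16.312847 = 247,139.6360
Discount back 9 years: 247,139.6360 × (1+0.0242)^(−9) = 247,139.6360 × 0.806375 = 199,287.2247

C$199,287.22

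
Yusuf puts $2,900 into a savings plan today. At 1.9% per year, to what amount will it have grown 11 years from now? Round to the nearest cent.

$3,567.09

2,900 × (1+0.019)^11 = 2,900 × 1.230031 = 3,567.0896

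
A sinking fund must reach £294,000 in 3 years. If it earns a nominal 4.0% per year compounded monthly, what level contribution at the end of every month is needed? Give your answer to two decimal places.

£7,700.05

With 12 periods per year: i = 0.00333333, n = 36.
FV-annuity factor = 38.181562; PMT = 294000 / 38.181562 = 7,700.0516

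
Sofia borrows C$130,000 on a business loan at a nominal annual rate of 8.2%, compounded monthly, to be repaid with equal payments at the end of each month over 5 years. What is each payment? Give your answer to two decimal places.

With 12 periods per year: i = 0.00683333, n = 60.
PMT = 130000 / ( [1 − (1+0.00683333)^(−60)] / 0.00683333 ) = 130000 / 49.086388 = 2,648.3920

C$2,648.39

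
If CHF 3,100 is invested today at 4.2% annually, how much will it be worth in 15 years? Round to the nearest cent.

CHF 5,746.16

3,100 × (1+0.042)^15 = 3,100 × 1.853599 = 5,746.1569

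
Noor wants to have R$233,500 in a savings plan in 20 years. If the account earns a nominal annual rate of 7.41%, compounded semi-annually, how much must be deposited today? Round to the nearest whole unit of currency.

R$54,488

Periodic rate i = 0.0741/2 = 0.03705; n = 20 × 2 = 40 periods.
Discount factor = (1+0.03705)^(−40) = 0.233352; PV = 233,500 × 0.233352 = 54,487.7722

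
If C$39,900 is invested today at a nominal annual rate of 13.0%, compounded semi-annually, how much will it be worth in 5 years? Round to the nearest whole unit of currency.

Periodic rate i = 0.13/2 = 0.065; n = 5 × 2 = 10 periods.
39,900 × (1+0.065)^10 = 39,900 × 1.877137 = 74,897.7849

C$74,898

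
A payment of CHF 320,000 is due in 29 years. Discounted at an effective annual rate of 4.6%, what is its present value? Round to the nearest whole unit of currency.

CHF 86,842

PV = FV·(1+i)^(−n) = 320,000 × 0.271382 = 86,842.2620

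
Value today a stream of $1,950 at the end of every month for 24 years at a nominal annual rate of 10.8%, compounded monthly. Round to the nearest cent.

$200,255.62

i = 0.108/12 = 0.009 per month; n = 24·12 = 288.
Annuity factor a(288|0.009) = 102.695191; PV = 1950 × 102.695191 = 200,255.6221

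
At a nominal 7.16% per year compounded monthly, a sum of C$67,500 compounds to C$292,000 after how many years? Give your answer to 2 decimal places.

20.52 years

Periodic rate i = 0.0716/12 = 0.00596667.
n = ln(292000/67500) / ln(1+0.00596667) = ln(4.32593) / 0.005949 = 246.1997 months
= 246.1997/12 years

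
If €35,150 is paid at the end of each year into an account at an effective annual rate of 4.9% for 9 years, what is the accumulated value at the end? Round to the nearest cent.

€385,991.23

FV = 35150 × [(1+0.049)^9 − 1] / 0.049 = 35150 × 10.981258 = 385,991.2318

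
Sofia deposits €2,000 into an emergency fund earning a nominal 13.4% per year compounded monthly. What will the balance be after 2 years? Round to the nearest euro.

Periodic rate i = 0.134/12 = 0.0111667; n = 2 × 12 = 24 periods.
2,000 × (1+0.0111667)^24 = 2,000 × 1.305407 = 2,610.8136

€2,611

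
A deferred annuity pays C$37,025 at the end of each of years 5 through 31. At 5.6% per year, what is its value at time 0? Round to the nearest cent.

Value one period before first payment (t=4): 37025 × [1 − (1+0.056)^(−27)] / 0.056 = 37025 × 13.756177 = 509,322.4436
PV₀ = 509,322.4436 / (1+0.056)^4 = 509,322.4436 / 1.243528 = 409,578.4907

C$409,578.49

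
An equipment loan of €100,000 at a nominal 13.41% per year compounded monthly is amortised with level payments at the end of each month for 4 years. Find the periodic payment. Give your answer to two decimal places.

€2,703.14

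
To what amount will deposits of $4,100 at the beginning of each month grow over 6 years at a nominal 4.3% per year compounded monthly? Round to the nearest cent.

i = 0.043/12 = 0.00358333 per month; n = 6·12 = 72.
FV = PMT · [(1+i)^n − 1] / i × (1+i) = 4100 · 82.268274 = 337,299.9244
(Beginning-of-period payments → annuity-due factor ×(1+i).)

$337,299.92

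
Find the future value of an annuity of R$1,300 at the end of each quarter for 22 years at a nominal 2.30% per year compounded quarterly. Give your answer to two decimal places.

R$148,367.61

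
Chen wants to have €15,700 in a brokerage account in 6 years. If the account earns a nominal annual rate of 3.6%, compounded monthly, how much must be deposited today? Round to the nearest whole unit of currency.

i = 0.036/12 = 0.003 per month; n = 6·12 = 72.
PV = FV·(1+i)^(−n) = 15,700 × 0.805996 = 12,654.1353

€12,654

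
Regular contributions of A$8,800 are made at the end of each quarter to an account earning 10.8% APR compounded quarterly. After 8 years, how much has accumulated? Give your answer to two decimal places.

A$438,566.35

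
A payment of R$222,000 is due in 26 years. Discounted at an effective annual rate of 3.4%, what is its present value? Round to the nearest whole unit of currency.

Discount factor = (1+0.034)^(−26) = 0.419243; PV = 222,000 × 0.419243 = 93,071.9829

R$93,072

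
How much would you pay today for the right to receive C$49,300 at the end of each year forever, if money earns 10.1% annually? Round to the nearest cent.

PV = PMT / i = 49300 / 0.101 = 488,118.8119

C$488,118.81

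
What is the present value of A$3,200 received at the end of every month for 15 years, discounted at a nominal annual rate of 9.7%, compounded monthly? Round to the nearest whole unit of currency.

A$302,937

i = 0.097/12 = 0.00808333 per month; n = 15·12 = 180.
PV = 3200 × [1 − (1+0.00808333)^(−180)] / 0.00808333 = 3200 × 94.667684 = 302,936.5896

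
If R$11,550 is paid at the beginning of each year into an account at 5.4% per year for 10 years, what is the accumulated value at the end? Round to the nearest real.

R$156,009

FV = PMT · [(1+i)^n − 1] / i × (1+i) = 11550 · 13.507252 = 156,008.7614
(Beginning-of-period payments → annuity-due factor ×(1+i).)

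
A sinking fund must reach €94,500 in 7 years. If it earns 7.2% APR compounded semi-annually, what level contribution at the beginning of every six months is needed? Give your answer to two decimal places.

€5,125.08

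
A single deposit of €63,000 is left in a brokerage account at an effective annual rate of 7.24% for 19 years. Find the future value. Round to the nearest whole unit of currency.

FV = PV·(1+i)^n = 63,000 × 3.773804 = 237,749.6303

€237,750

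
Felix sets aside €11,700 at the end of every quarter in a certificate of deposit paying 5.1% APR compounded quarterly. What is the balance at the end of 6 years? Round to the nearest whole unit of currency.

i = 0.051/4 = 0.01275 per quarter; n = 6·4 = 24.
Accumulation factor s(24|0.01275) = 27.871221; FV = 11700 × 27.871221 = 326,093.2837

€326,093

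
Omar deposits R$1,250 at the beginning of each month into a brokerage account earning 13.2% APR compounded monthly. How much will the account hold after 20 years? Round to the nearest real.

With 12 periods per year: i = 0.011, n = 240.
FV = 1250 × [(1+0.011)^240 − 1] / 0.011 × (1+i) = 1250 × 1177.599991 = 1,471,999.9893
(Beginning-of-period payments → annuity-due factor ×(1+i).)

R$1,472,000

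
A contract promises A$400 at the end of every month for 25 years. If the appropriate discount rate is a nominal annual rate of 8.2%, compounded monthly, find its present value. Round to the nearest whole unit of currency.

With 12 periods per year: i = 0.00683333, n = 300.
PV = 400 × [1 − (1+0.00683333)^(−300)] / 0.00683333 = 400 × 127.370395 = 50,948.1580

A$50,948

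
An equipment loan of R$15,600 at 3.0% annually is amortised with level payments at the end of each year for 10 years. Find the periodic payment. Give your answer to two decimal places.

Annuity-PV factor = 8.530203; PMT = 15600 / 8.530203 = 1,828.7959

R$1,828.80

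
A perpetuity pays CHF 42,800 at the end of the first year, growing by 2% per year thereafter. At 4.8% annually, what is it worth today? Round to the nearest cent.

CHF 1,528,571.43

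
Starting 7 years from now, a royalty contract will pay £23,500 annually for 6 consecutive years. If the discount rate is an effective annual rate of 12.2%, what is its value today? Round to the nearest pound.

Value one period before first payment (t=6): 23500 × [1 − (1+0.122)^(−6)] / 0.122 = 23500 × 4.088224 = 96,073.2594
PV₀ = 96,073.2594 / (1+0.122)^6 = 96,073.2594 / 1.995065 = 48,155.4431

£48,155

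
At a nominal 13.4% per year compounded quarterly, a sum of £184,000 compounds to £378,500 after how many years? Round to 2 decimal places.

Periodic rate i = 0.134/4 = 0.0335.
n = ln(378500/184000) / ln(1+0.0335) = ln(2.05707) / 0.032951 = 21.8894 quarters
= 21.8894/4 years

5.47 years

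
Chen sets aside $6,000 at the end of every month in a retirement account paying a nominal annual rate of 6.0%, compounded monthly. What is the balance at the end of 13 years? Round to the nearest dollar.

$1,412,684

Periodic rate i = 0.06/12 = 0.005; n = 13 × 12 = 156 periods.
FV = PMT · [(1+i)^n − 1] / i = 6000 · 235.447328 = 1,412,683.9663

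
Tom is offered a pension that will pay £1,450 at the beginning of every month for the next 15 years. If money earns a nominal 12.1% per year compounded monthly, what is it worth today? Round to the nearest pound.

£121,383

i = 0.121/12 = 0.0100833 per month; n = 15·12 = 180.
PV = PMT · [1 − (1+i)^(−n)] / i × (1+i) = 1450 · 83.712556 = 121,383.2066
Payments are at the start of each period, so multiply by (1+i).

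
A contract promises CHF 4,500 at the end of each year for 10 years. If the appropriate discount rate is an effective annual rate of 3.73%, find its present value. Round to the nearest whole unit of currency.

CHF 36,995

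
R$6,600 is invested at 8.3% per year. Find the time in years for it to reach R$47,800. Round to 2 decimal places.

24.83 years

(1+i)^n = 47800/6600 = 7.24242, so n = ln 7.24242 / ln 1.083 = 24.8317 years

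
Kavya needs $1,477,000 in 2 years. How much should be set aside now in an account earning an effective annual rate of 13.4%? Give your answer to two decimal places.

PV = 1,477,000 / (1 + 0.134)^2 = 1,477,000 / 1.285956 = 1,148,561.8482

$1,148,561.85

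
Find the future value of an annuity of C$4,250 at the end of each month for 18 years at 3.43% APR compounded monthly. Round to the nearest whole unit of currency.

C$1,267,519

i = 0.0343/12 = 0.00285833 per month; n = 18·12 = 216.
FV = PMT · [(1+i)^n − 1] / i = 4250 · 298.239862 = 1,267,519.4118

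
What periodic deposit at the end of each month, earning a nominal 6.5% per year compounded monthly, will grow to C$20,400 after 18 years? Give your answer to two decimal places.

C$49.96

With 12 periods per year: i = 0.00541667, n = 216.
FV-annuity factor = 408.338901; PMT = 20400 / 408.338901 = 49.9585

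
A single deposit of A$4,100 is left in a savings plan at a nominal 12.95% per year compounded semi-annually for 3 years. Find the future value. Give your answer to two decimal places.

i = 0.1295/2 = 0.06475 per half-year; n = 3·2 = 6.
FV = 4,100 × (1 + 0.06475)^6 = 5,974.0623

A$5,974.06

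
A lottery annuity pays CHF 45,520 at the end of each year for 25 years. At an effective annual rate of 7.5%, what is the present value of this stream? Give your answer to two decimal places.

PV = 45520 × [1 − (1+0.075)^(−25)] / 0.075 = 45520 × 11.146946 = 507,408.9756

CHF 507,408.98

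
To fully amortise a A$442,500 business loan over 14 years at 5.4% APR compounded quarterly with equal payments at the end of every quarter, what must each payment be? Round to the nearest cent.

Periodic rate i = 0.054/4 = 0.0135; n = 14 × 4 = 56 periods.
PMT = 442500 / ( [1 − (1+0.0135)^(−56)] / 0.0135 ) = 442500 / 39.116921 = 11,312.2402

A$11,312.24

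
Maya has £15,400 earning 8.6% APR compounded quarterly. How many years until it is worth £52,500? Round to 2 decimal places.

14.41 years

Periodic rate i = 0.086/4 = 0.0215.
(1+i)^n = 52500/15400 = 3.40909, so n = ln 3.40909 / ln 1.0215 = 57.6550 quarters
= 57.6550/4 years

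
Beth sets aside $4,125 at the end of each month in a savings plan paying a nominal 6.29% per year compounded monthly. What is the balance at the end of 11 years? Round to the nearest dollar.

Periodic rate i = 0.0629/12 = 0.00524167; n = 11 × 12 = 132 periods.
Accumulation factor s(132|0.00524167) = 189.615429; FV = 4125 × 189.615429 = 782,163.6435

$782,164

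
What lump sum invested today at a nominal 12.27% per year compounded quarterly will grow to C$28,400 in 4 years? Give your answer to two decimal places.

C$17,513.40

i = 0.1227/4 = 0.030675 per quarter; n = 4·4 = 16.
PV = FV·(1+i)^(−n) = 28,400 × 0.616669 = 17,513.4001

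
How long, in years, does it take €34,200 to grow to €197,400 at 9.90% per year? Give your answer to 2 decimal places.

18.57 years

(1+i)^n = 197400/34200 = 5.77193, so n = ln 5.77193 / ln 1.099 = 18.5699 years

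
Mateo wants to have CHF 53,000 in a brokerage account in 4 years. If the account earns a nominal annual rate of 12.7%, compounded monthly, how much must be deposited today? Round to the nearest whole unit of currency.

CHF 31,975

With 12 periods per year: i = 0.0105833, n = 48.
PV = FV·(1+i)^(−n) = 53,000 × 0.603306 = 31,975.2211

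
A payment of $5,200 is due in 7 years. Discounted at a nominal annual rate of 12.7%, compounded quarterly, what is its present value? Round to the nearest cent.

$2,167.29

Periodic rate i = 0.127/4 = 0.03175; n = 7 × 4 = 28 periods.
PV = FV·(1+i)^(−n) = 5,200 × 0.416787 = 2,167.2947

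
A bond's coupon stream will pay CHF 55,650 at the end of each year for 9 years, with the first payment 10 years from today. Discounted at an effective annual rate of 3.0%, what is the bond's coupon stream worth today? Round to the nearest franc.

CHF 332,086

Value one period before first payment (t=9): 55650 × [1 − (1+0.03)^(−9)] / 0.03 = 55650 × 7.786109 = 433,296.9615
PV₀ = 433,296.9615 / (1+0.03)^9 = 433,296.9615 / 1.304773 = 332,086.0414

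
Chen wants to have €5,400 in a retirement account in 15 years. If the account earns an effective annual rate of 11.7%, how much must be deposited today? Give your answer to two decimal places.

€1,027.06

Discount factor = (1+0.117)^(−15) = 0.190196; PV = 5,400 × 0.190196 = 1,027.0608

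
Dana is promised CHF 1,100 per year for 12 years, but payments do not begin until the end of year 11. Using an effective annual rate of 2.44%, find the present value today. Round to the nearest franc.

CHF 8,899

Value one period before first payment (t=10): 1100 × [1 − (1+0.0244)^(−12)] / 0.0244 = 1100 × 10.295130 = 11,324.6425
PV₀ = 11,324.6425 / (1+0.0244)^10 = 11,324.6425 / 1.272611 = 8,898.7458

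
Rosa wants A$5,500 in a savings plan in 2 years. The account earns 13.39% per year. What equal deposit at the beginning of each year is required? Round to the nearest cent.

PMT = 5500 / ( [(1+0.1339)^2 − 1] / 0.1339 × (1+i) ) = 5500 / 2.419629 = 2,273.0756

A$2,273.08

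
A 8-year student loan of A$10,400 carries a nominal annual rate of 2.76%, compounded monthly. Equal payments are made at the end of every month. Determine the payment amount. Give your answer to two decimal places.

i = 0.0276/12 = 0.0023 per month; n = 8·12 = 96.
Annuity-PV factor = 86.052015; PMT = 10400 / 86.052015 = 120.8571

A$120.86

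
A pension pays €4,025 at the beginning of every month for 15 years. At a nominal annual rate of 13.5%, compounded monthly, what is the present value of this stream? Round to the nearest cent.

€313,504.05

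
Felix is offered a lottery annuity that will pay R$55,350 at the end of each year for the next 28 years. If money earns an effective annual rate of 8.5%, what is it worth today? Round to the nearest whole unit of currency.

PV = 55350 × [1 − (1+0.085)^(−28)] / 0.085 = 55350 × 10.566453 = 584,853.1853

R$584,853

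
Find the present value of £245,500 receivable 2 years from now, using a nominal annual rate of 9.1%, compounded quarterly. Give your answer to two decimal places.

i = 0.091/4 = 0.02275 per quarter; n = 2·4 = 8.
PV = FV·(1+i)^(−n) = 245,500 × 0.835303 = 205,066.9117

£205,066.91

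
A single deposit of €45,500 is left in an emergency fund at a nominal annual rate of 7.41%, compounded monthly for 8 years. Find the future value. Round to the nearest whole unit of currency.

i = 0.0741/12 = 0.006175 per month; n = 8·12 = 96.
45,500 × (1+0.006175)^96 = 45,500 × 1.805752 = 82,161.7246

€82,162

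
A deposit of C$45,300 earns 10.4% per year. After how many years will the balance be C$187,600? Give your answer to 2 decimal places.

14.36 years

n = ln(187600/45300) / ln(1+0.104) = ln(4.14128) / 0.098940 = 14.3623 years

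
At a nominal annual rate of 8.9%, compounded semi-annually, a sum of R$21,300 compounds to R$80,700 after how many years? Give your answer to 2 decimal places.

15.30 years

Periodic rate i = 0.089/2 = 0.0445.
n = ln(80700/21300) / ln(1+0.0445) = ln(3.78873) / 0.043538 = 30.5945 half-years
= 30.5945/2 years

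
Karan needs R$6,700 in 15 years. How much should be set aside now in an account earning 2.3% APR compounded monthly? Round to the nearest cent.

R$4,746.64

i = 0.023/12 = 0.00191667 per month; n = 15·12 = 180.
PV = FV·(1+i)^(−n) = 6,700 × 0.708454 = 4,746.6435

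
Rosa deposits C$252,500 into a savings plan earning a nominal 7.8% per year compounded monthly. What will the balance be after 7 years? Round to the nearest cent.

C$435,129.81

With 12 periods per year: i = 0.0065, n = 84.
252,500 × (1+0.0065)^84 = 252,500 × 1.723286 = 435,129.8102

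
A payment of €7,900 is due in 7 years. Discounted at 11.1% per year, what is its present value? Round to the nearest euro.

Discount factor = (1+0.111)^(−7) = 0.478632; PV = 7,900 × 0.478632 = 3,781.1916

€3,781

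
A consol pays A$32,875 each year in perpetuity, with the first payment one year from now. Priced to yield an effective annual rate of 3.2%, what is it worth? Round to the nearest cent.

A$1,027,343.75

PV = PMT / i = 32875 / 0.032 = 1,027,343.7500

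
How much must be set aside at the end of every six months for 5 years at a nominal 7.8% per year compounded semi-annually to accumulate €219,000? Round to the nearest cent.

€18,325.47

i = 0.078/2 = 0.039 per half-year; n = 5·2 = 10.
FV-annuity factor = 11.950579; PMT = 219000 / 11.950579 = 18,325.4714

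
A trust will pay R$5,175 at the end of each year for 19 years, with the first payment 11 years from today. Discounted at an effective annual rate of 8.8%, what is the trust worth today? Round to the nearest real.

PV at t=10 (ordinary 19-year annuity): 5175 × a(19|0.088) = 5175 × 9.075045 = 46,963.3562
Discount back 10 years: 46,963.3562 × (1+0.088)^(−10) = 46,963.3562 × 0.430240 = 20,205.5265

R$20,206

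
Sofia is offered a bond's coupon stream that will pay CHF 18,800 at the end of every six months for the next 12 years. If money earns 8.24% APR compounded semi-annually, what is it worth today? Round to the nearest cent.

CHF 283,153.38

With 2 periods per year: i = 0.0412, n = 24.
PV = PMT · [1 − (1+i)^(−n)] / i = 18800 · 15.061350 = 283,153.3791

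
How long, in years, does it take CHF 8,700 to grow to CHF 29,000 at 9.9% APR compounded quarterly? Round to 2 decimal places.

12.31 years

Periodic rate i = 0.099/4 = 0.02475.
(1+i)^n = 29000/8700 = 3.33333, so n = ln 3.33333 / ln 1.02475 = 49.2449 quarters
= 49.2449/4 years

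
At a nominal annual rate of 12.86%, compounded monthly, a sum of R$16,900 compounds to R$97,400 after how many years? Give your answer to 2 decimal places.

13.69 years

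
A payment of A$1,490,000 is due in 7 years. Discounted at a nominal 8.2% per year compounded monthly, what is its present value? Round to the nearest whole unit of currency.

With 12 periods per year: i = 0.00683333, n = 84.
PV = FV·(1+i)^(−n) = 1,490,000 × 0.564369 = 840,909.1912

A$840,909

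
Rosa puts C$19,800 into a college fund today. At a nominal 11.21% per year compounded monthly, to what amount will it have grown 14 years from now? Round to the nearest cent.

With 12 periods per year: i = 0.00934167, n = 168.
FV = 19,800 × (1 + 0.00934167)^168 = 94,424.1500

C$94,424.15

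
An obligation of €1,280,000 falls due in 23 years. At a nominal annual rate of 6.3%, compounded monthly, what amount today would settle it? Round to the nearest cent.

€301,691.73

Periodic rate i = 0.063/12 = 0.00525; n = 23 × 12 = 276 periods.
PV = 1,280,000 / (1 + 0.00525)^276 = 1,280,000 / 4.242741 = 301,691.7261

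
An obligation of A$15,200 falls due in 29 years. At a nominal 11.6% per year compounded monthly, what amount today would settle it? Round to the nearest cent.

A$534.43

Periodic rate i = 0.116/12 = 0.00966667; n = 29 × 12 = 348 periods.
Discount factor = (1+0.00966667)^(−348) = 0.035160; PV = 15,200 × 0.035160 = 534.4328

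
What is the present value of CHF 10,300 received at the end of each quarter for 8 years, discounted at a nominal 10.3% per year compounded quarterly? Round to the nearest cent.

CHF 222,690.84

With 4 periods per year: i = 0.02575, n = 32.
PV = 10300 × [1 − (1+0.02575)^(−32)] / 0.02575 = 10300 × 21.620470 = 222,690.8406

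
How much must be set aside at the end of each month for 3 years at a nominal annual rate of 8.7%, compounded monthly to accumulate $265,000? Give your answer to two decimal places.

$6,468.73

Periodic rate i = 0.087/12 = 0.00725; n = 3 × 12 = 36 periods.
FV-annuity factor = 40.966325; PMT = 265000 / 40.966325 = 6,468.7276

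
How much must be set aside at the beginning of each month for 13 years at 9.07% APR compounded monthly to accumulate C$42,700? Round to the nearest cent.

C$143.19

Periodic rate i = 0.0907/12 = 0.00755833; n = 13 × 12 = 156 periods.
FV-annuity factor × (1+i) = 298.210063; PMT = 42700 / 298.210063 = 143.1877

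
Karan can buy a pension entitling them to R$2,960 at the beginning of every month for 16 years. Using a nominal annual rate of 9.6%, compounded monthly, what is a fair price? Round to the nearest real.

R$292,192

i = 0.096/12 = 0.008 per month; n = 16·12 = 192.
PV = 2960 × [1 − (1+0.008)^(−192)] / 0.008 × (1+i) = 2960 × 98.713466 = 292,191.8582
Payments are at the start of each period, so multiply by (1+i).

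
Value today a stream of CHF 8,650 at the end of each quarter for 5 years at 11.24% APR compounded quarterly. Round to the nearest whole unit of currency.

CHF 130,980

With 4 periods per year: i = 0.0281, n = 20.
Annuity factor a(20|0.0281) = 15.142218; PV = 8650 × 15.142218 = 130,980.1831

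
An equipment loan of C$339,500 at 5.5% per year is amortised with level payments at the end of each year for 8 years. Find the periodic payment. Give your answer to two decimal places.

C$53,594.83

PMT = 339500 / ( [1 − (1+0.055)^(−8)] / 0.055 ) = 339500 / 6.334566 = 53,594.8320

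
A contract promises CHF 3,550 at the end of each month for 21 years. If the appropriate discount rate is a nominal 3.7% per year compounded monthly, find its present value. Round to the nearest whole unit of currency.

With 12 periods per year: i = 0.00308333, n = 252.
PV = 3550 × [1 − (1+0.00308333)^(−252)] / 0.00308333 = 3550 × 175.027052 = 621,346.0347

CHF 621,346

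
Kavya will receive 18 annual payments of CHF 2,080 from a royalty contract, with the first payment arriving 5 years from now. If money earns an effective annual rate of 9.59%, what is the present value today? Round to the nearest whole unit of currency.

PV at t=4 (ordinary 18-year annuity): 2080 × a(18|0.0959) = 2080 × 8.421650 = 17,517.0316
PV₀ = 17,517.0316 / (1+0.0959)^4 = 17,517.0316 / 1.442393 = 12,144.4207

CHF 12,144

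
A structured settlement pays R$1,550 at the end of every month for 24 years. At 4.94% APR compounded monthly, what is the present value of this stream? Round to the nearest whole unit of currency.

R$261,188

Periodic rate i = 0.0494/12 = 0.00411667; n = 24 × 12 = 288 periods.
PV = PMT · [1 − (1+i)^(−n)] / i = 1550 · 168.508340 = 261,187.9263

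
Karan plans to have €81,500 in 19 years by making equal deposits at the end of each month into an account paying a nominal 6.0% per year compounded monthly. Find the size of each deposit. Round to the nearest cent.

€192.41

With 12 periods per year: i = 0.005, n = 228.
PMT = 81500 / ( [(1+0.005)^228 − 1] / 0.005 ) = 81500 / 423.579854 = 192.4076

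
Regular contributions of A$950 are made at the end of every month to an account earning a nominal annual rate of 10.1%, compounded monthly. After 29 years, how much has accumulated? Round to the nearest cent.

A$1,973,101.60

Periodic rate i = 0.101/12 = 0.00841667; n = 29 × 12 = 348 periods.
FV = PMT · [(1+i)^n − 1] / i = 950 · 2076.949056 = 1,973,101.6028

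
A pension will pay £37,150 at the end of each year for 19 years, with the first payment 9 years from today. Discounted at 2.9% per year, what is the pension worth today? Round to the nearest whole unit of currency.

Value one period before first payment (t=8): 37150 × [1 − (1+0.029)^(−19)] / 0.029 = 37150 × 14.451424 = 536,870.4088
PV₀ = 536,870.4088 / (1+0.029)^8 = 536,870.4088 / 1.256964 = 427,116.6181

£427,117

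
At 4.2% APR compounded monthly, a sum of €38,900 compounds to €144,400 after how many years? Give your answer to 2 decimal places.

Periodic rate i = 0.042/12 = 0.0035.
n = ln(144400/38900) / ln(1+0.0035) = ln(3.71208) / 0.003494 = 375.3963 months
= 375.3963/12 years

31.28 years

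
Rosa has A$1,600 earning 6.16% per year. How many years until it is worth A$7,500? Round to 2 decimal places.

25.84 years

(1+i)^n = 7500/1600 = 4.68750, so n = ln 4.68750 / ln 1.0616 = 25.8443 years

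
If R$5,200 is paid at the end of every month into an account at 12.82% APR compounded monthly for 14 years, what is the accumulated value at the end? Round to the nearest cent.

R$2,414,837.14

Periodic rate i = 0.1282/12 = 0.0106833; n = 14 × 12 = 168 periods.
Accumulation factor s(168|0.0106833) = 464.391758; FV = 5200 × 464.391758 = 2,414,837.1391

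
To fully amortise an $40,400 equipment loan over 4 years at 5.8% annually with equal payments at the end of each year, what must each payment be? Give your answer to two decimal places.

PMT = 40400 / ( [1 − (1+0.058)^(−4)] / 0.058 ) = 40400 / 3.481034 = 11,605.7474

$11,605.75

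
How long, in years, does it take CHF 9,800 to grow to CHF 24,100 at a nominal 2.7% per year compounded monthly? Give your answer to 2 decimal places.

33.36 years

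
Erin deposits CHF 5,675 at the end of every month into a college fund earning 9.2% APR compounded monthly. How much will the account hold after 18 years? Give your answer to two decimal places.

With 12 periods per year: i = 0.00766667, n = 216.
Accumulation factor s(216|0.00766667) = 548.522091; FV = 5675 × 548.522091 = 3,112,862.8690

CHF 3,112,862.87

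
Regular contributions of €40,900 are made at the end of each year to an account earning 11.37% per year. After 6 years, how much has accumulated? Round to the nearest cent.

€326,673.36

FV = 40900 × [(1+0.1137)^6 − 1] / 0.1137 = 40900 × 7.987124 = 326,673.3605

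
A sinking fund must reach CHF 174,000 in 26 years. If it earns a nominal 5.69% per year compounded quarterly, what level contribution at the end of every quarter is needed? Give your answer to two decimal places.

With 4 periods per year: i = 0.014225, n = 104.
PMT = 174000 / ( [(1+0.014225)^104 − 1] / 0.014225 ) = 174000 / 235.134339 = 740.0025

CHF 740.00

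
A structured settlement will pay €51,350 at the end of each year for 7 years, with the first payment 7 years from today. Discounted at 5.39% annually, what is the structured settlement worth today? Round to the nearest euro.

PV at t=6 (ordinary 7-year annuity): 51350 × a(7|0.0539) = 51350 × 5.705471 = 292,975.9381
PV₀ = 292,975.9381 / (1+0.0539)^6 = 292,975.9381 / 1.370239 = 213,813.6988

€213,814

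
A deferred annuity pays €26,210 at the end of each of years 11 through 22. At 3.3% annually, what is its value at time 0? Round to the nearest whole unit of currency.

PV at t=10 (ordinary 12-year annuity): 26210 × a(12|0.033) = 26210 × 9.778076 = 256,283.3682
PV₀ = 256,283.3682 / (1+0.033)^10 = 256,283.3682 / 1.383577 = 185,232.5084

€185,233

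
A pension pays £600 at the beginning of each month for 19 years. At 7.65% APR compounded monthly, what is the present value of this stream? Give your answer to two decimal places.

£72,474.95

Periodic rate i = 0.0765/12 = 0.006375; n = 19 × 12 = 228 periods.
PV = 600 × [1 − (1+0.006375)^(−228)] / 0.006375 × (1+i) = 600 × 120.791582 = 72,474.9493
(annuity-due: payments at period start, so ×(1+i).)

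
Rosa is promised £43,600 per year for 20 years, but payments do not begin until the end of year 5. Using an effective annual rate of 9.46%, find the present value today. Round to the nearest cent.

Value one period before first payment (t=4): 43600 × [1 − (1+0.0946)^(−20)] / 0.0946 = 43600 × 8.837021 = 385,294.0971
Discount back 4 years: 385,294.0971 × (1+0.0946)^(−4) = 385,294.0971 × 0.696592 = 268,392.6264

£268,392.63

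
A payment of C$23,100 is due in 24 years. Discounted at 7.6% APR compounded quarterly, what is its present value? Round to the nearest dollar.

Periodic rate i = 0.076/4 = 0.019; n = 24 × 4 = 96 periods.
PV = 23,100 / (1 + 0.019)^96 = 23,100 / 6.091464 = 3,792.1920

C$3,792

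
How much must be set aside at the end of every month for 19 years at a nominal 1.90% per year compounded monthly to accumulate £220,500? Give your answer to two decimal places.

£803.78

Periodic rate i = 0.019/12 = 0.00158333; n = 19 × 12 = 228 periods.
PMT = 220500 / ( [(1+0.00158333)^228 − 1] / 0.00158333 ) = 220500 / 274.328784 = 803.7800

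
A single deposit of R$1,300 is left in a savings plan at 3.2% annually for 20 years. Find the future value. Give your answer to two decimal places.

R$2,440.83

FV = 1,300 × (1 + 0.032)^20 = 2,440.8287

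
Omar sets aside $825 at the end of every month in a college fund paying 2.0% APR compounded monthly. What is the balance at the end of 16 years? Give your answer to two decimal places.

With 12 periods per year: i = 0.00166667, n = 192.
FV = PMT · [(1+i)^n − 1] / i = 825 · 226.056592 = 186,496.6884

$186,496.69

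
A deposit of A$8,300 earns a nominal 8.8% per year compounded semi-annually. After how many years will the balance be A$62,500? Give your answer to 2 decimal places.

Periodic rate i = 0.088/2 = 0.044.
n = ln(62500/8300) / ln(1+0.044) = ln(7.53012) / 0.043059 = 46.8866 half-years
= 46.8866/2 years

23.44 years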